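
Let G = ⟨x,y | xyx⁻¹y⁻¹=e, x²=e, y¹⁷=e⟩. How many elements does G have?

Enumerate words in the generators, reducing via the relations: the distinct elements are
  {e, x, y, xy, y², y³, y⁴, y⁵, y⁶, y⁷, y⁸, y⁹, xy², xy³, xy⁴, xy⁵, xy⁶, xy⁷, xy⁸, xy⁹, y¹², y¹³, y¹¹, y¹⁰, y¹⁴, y¹⁵, y¹⁶, xy¹², xy¹³, xy¹¹, xy¹⁰, xy¹⁴, xy¹⁵, xy¹⁶}.
No further products give new elements, so |G| = 34.

Answer: 34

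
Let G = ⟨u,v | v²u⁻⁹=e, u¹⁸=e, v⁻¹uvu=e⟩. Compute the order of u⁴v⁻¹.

Compute successive powers until reaching e:
  (u⁴v⁻¹)¹ = u⁴v⁻¹, (u⁴v⁻¹)² = u⁹, (u⁴v⁻¹)³ = u⁴v, (u⁴v⁻¹)⁴ = e.
The smallest positive k with (u⁴v⁻¹)ᵏ = e is 4.

Answer: 4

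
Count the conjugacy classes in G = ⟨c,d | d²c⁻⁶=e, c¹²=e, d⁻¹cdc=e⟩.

The conjugacy classes (representative and size) are:
  [e] (size 1), [c¹¹] (size 2), [c²] (size 2), [c⁹] (size 2), [c⁴] (size 2), [c⁵] (size 2), [c⁶] (size 1), [c²d] (size 6), [cd] (size 6).
Class equation: 1 + 2 + 2 + 2 + 2 + 2 + 1 + 6 + 6 = 24 = |G|. So G has 9 conjugacy classes.

Answer: 9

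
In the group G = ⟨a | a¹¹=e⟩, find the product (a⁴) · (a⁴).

Compute (a⁴) · (a⁴) by multiplying left to right and reducing via the relations at each step:
  (a⁴) · a⁴ = a⁸

Answer: a⁸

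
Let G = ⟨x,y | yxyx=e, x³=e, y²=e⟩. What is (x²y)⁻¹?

The order of (x²y) is 2 (smallest k with (x²y)ᵏ = e), so (x²y)⁻¹ = (x²y)¹ = x²y.
Check: (x²y) · (x²y) → (x²y) · x² = y;   y · y = e, giving e as required.

Answer: x²y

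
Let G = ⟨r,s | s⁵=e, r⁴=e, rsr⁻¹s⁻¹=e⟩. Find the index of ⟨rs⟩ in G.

First find ord(rs) by computing successive powers:
  (rs)¹ = rs, (rs)² = r²s², (rs)³ = r³s³, (rs)⁴ = s⁴, (rs)⁵ = r, (rs)⁶ = r²s, (rs)⁷ = r³s², (rs)⁸ = s³, (rs)⁹ = rs⁴, (rs)¹⁰ = r², (rs)¹¹ = r³s, (rs)¹² = s², (rs)¹³ = rs³, (rs)¹⁴ = r²s⁴, (rs)¹⁵ = r³, (rs)¹⁶ = s, (rs)¹⁷ = rs², (rs)¹⁸ = r²s³, (rs)¹⁹ = r³s⁴, (rs)²⁰ = e.
So |⟨rs⟩| = ord(rs) = 20. With |G| = 20, by Lagrange [G : ⟨rs⟩] = 20/20 = 1.

Answer: 1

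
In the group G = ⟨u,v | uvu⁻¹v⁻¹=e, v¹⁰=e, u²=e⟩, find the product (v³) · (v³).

Compute (v³) · (v³) by multiplying left to right and reducing via the relations at each step:
  (v³) · v³ = v⁶

Answer: v⁶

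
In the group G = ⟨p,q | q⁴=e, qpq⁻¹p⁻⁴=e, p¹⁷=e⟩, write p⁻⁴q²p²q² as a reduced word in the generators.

Multiply left to right, reducing at each step:
  (p¹³) · q² = p¹³q²
  (p¹³q²) · p² = p¹¹q²
  (p¹¹q²) · q² = p¹¹

Answer: p¹¹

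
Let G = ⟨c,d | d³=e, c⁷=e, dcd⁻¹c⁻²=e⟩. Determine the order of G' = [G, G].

G' = [G, G] is generated by all commutators. The generator-pair commutators are: [c, d] = c⁶.
The subgroup they normally generate is {e, c, c², c³, c⁴, c⁵, c⁶}, of order 7.
Check: |G/G'| = 21/7 = 3 is the order of the abelianisation.

Answer: 7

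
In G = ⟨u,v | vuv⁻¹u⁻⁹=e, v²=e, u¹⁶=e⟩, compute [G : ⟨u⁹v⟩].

First find ord(u⁹v) by computing successive powers:
  (u⁹v)¹ = u⁹v, (u⁹v)² = u¹⁰, (u⁹v)³ = u³v, (u⁹v)⁴ = u⁴, (u⁹v)⁵ = u¹³v, (u⁹v)⁶ = u¹⁴, (u⁹v)⁷ = u⁷v, (u⁹v)⁸ = u⁸, (u⁹v)⁹ = uv, (u⁹v)¹⁰ = u², (u⁹v)¹¹ = u¹¹v, (u⁹v)¹² = u¹², (u⁹v)¹³ = u⁵v, (u⁹v)¹⁴ = u⁶, (u⁹v)¹⁵ = u¹⁵v, (u⁹v)¹⁶ = e.
So |⟨u⁹v⟩| = ord(u⁹v) = 16. With |G| = 32, by Lagrange [G : ⟨u⁹v⟩] = 32/16 = 2.

Answer: 2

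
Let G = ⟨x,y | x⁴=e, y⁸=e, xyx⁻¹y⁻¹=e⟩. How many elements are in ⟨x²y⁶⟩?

|⟨x²y⁶⟩| equals the order of x²y⁶. Compute successive powers until reaching e:
  (x²y⁶)¹ = x²y⁶, (x²y⁶)² = y⁴, (x²y⁶)³ = x²y², (x²y⁶)⁴ = e.
The smallest positive k with (x²y⁶)ᵏ = e is 4, so |⟨x²y⁶⟩| = 4.

Answer: 4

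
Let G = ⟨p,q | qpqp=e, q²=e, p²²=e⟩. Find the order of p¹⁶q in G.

Compute successive powers until reaching e:
  (p¹⁶q)¹ = p¹⁶q, (p¹⁶q)² = e.
The smallest positive k with (p¹⁶q)ᵏ = e is 2.

Answer: 2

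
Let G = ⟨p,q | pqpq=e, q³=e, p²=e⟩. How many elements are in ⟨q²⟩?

|⟨q²⟩| equals the order of q². Compute successive powers until reaching e:
  (q²)¹ = q², (q²)² = q, (q²)³ = e.
The smallest positive k with (q²)ᵏ = e is 3, so |⟨q²⟩| = 3.

Answer: 3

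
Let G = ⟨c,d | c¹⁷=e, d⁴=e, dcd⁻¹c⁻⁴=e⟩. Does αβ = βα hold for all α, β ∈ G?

c·d = cd but d·c = c⁴d, so c·d ≠ d·c and G is not abelian.

Answer: No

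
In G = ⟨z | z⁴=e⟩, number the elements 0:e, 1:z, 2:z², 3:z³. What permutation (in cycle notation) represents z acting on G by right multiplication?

(0 1 2 3)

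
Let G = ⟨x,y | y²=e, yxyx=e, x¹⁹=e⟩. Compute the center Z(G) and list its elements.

An element z ∈ Z(G) iff z commutes with every generator.
For example e is central: e·x = x = x·e; e·y = y = y·e.
Whereas x ∉ Z(G) since x·y = xy ≠ x¹⁸y = y·x.
Checking each of the 38 elements this way gives Z(G) = {e}, of order 1.

Answer: {e}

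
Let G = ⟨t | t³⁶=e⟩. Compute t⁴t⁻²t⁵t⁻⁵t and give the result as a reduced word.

Multiply left to right, reducing at each step:
  (t⁴) · t⁻² = t²
  (t²) · t⁵ = t⁷
  (t⁷) · t⁻⁵ = t²
  (t²) · t = t³

Answer: t³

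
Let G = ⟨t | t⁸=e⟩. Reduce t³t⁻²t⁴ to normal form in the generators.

Multiply left to right, reducing at each step:
  (t³) · t⁻² = t
  t · t⁴ = t⁵

Answer: t⁵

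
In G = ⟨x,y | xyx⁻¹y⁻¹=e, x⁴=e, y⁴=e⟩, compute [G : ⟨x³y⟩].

First find ord(x³y) by computing successive powers:
  (x³y)¹ = x³y, (x³y)² = x²y², (x³y)³ = xy³, (x³y)⁴ = e.
So |⟨x³y⟩| = ord(x³y) = 4. With |G| = 16, by Lagrange [G : ⟨x³y⟩] = 16/4 = 4.

Answer: 4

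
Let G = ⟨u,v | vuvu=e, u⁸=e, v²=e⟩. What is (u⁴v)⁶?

Compute successive powers of (u⁴v), reducing at each step:
  (u⁴v)²: (u⁴v) · u⁴ = v;   v · v = e
  (u⁴v)³: e · u⁴ = u⁴;   (u⁴) · v = u⁴v
  (u⁴v)⁴: (u⁴v) · u⁴ = v;   v · v = e
  (u⁴v)⁵: e · u⁴ = u⁴;   (u⁴) · v = u⁴v
  (u⁴v)⁶: (u⁴v) · u⁴ = v;   v · v = e

Answer: e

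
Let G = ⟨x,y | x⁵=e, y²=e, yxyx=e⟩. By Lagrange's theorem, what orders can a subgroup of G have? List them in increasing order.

|G| = 10 = 2 · 5. By Lagrange's theorem the order of any subgroup divides 10; the divisors of 10 are 1, 2, 5, 10.

Answer: 1, 2, 5, 10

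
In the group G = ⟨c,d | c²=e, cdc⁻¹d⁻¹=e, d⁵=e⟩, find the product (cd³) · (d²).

Compute (cd³) · (d²) by multiplying left to right and reducing via the relations at each step:
  (cd³) · d² = c

Answer: c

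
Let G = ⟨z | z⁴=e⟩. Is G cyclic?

|G| = 4. The element z has order 4 (its powers give 4 distinct elements), so ⟨z⟩ = G and G is cyclic.

Answer: Yes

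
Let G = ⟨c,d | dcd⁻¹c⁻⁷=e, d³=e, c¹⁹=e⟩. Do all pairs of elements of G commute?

c·d = cd but d·c = c⁷d, so c·d ≠ d·c and G is not abelian.

Answer: No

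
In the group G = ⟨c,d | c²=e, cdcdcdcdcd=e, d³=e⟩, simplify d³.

Compute successive powers of d, reducing at each step:
  d²: d · d = d²
  d³: (d²) · d = e

Answer: e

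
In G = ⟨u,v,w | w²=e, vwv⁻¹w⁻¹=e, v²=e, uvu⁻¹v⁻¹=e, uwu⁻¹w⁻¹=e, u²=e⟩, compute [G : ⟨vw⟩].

First find ord(vw) by computing successive powers:
  (vw)¹ = vw, (vw)² = e.
So |⟨vw⟩| = ord(vw) = 2. With |G| = 8, by Lagrange [G : ⟨vw⟩] = 8/2 = 4.

Answer: 4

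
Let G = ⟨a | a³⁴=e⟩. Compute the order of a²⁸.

Compute successive powers until reaching e:
  (a²⁸)¹ = a²⁸, (a²⁸)² = a²², (a²⁸)³ = a¹⁶, (a²⁸)⁴ = a¹⁰, (a²⁸)⁵ = a⁴, (a²⁸)⁶ = a³², (a²⁸)⁷ = a²⁶, (a²⁸)⁸ = a²⁰, (a²⁸)⁹ = a¹⁴, (a²⁸)¹⁰ = a⁸, (a²⁸)¹¹ = a², (a²⁸)¹² = a³⁰, (a²⁸)¹³ = a²⁴, (a²⁸)¹⁴ = a¹⁸, (a²⁸)¹⁵ = a¹², (a²⁸)¹⁶ = a⁶, (a²⁸)¹⁷ = e.
The smallest positive k with (a²⁸)ᵏ = e is 17.

Answer: 17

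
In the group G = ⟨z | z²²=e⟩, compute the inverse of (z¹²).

The order of (z¹²) is 11 (smallest k with (z¹²)ᵏ = e), so (z¹²)⁻¹ = (z¹²)¹⁰ = z¹⁰.
Check: (z¹²) · (z¹⁰) → (z¹²) · z¹⁰ = e, giving e as required.

Answer: z¹⁰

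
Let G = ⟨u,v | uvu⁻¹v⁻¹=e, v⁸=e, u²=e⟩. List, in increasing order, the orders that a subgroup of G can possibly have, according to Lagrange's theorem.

|G| = 16 = 2⁴. By Lagrange's theorem the order of any subgroup divides 16; the divisors of 16 are 1, 2, 4, 8, 16.

Answer: 1, 2, 4, 8, 16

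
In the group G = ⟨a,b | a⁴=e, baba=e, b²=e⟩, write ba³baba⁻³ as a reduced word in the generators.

Multiply left to right, reducing at each step:
  b · a³ = ab
  (ab) · b = a
  a · a = a²
  (a²) · b = a²b
  (a²b) · a⁻³ = ab

Answer: ab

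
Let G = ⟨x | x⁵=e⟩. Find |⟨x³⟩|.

|⟨x³⟩| equals the order of x³. Compute successive powers until reaching e:
  (x³)¹ = x³, (x³)² = x, (x³)³ = x⁴, (x³)⁴ = x², (x³)⁵ = e.
The smallest positive k with (x³)ᵏ = e is 5, so |⟨x³⟩| = 5.

Answer: 5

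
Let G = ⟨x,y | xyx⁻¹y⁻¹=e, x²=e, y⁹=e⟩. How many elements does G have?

Enumerate words in the generators, reducing via the relations: the distinct elements are
  {e, x, y, xy, y², y³, y⁴, y⁵, y⁶, y⁷, y⁸, xy², xy³, xy⁴, xy⁵, xy⁶, xy⁷, xy⁸}.
No further products give new elements, so |G| = 18.

Answer: 18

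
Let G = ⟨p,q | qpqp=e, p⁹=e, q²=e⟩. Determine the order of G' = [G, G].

G' = [G, G] is generated by all commutators. The generator-pair commutators are: [p, q] = p².
The subgroup they normally generate is {e, p, p², p³, p⁴, p⁵, p⁶, p⁷, p⁸}, of order 9.
Check: |G/G'| = 18/9 = 2 is the order of the abelianisation.

Answer: 9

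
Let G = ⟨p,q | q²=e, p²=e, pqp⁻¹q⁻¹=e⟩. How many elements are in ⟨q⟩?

|⟨q⟩| equals the order of q. Compute successive powers until reaching e:
  q¹ = q, q² = e.
The smallest positive k with qᵏ = e is 2, so |⟨q⟩| = 2.

Answer: 2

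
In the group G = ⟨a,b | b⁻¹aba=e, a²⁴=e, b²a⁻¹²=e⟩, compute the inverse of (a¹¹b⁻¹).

The order of (a¹¹b⁻¹) is 4 (smallest k with (a¹¹b⁻¹)ᵏ = e), so (a¹¹b⁻¹)⁻¹ = (a¹¹b⁻¹)³ = a¹¹b.
Check: (a¹¹b⁻¹) · (a¹¹b) → (a¹¹b⁻¹) · a¹¹ = b⁻¹;   (b⁻¹) · b = e, giving e as required.

Answer: a¹¹b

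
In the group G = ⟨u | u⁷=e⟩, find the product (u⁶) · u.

Compute (u⁶) · u by multiplying left to right and reducing via the relations at each step:
  (u⁶) · u = e

Answer: e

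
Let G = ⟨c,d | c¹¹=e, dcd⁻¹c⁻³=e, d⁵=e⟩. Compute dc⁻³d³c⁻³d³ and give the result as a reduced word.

Multiply left to right, reducing at each step:
  d · c⁻³ = c²d
  (c²d) · d³ = c²d⁴
  (c²d⁴) · c⁻³ = cd⁴
  (cd⁴) · d³ = cd²

Answer: cd²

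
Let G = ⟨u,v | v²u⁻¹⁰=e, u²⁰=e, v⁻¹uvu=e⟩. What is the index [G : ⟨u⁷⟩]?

First find ord(u⁷) by computing successive powers:
  (u⁷)¹ = u⁷, (u⁷)² = u¹⁴, (u⁷)³ = u, (u⁷)⁴ = u⁸, (u⁷)⁵ = u¹⁵, (u⁷)⁶ = u², (u⁷)⁷ = u⁹, (u⁷)⁸ = u¹⁶, (u⁷)⁹ = u³, (u⁷)¹⁰ = u¹⁰, (u⁷)¹¹ = u¹⁷, (u⁷)¹² = u⁴, (u⁷)¹³ = u¹¹, (u⁷)¹⁴ = u¹⁸, (u⁷)¹⁵ = u⁵, (u⁷)¹⁶ = u¹², (u⁷)¹⁷ = u¹⁹, (u⁷)¹⁸ = u⁶, (u⁷)¹⁹ = u¹³, (u⁷)²⁰ = e.
So |⟨u⁷⟩| = ord(u⁷) = 20. With |G| = 40, by Lagrange [G : ⟨u⁷⟩] = 40/20 = 2.

Answer: 2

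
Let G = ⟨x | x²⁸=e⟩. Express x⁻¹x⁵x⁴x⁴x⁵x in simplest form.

Multiply left to right, reducing at each step:
  (x²⁷) · x⁵ = x⁴
  (x⁴) · x⁴ = x⁸
  (x⁸) · x⁴ = x¹²
  (x¹²) · x⁵ = x¹⁷
  (x¹⁷) · x = x¹⁸

Answer: x¹⁸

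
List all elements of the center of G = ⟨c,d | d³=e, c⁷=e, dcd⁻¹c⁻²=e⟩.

An element z ∈ Z(G) iff z commutes with every generator.
For example e is central: e·c = c = c·e; e·d = d = d·e.
Whereas c ∉ Z(G) since c·d = cd ≠ c²d = d·c.
Checking each of the 21 elements this way gives Z(G) = {e}, of order 1.

Answer: {e}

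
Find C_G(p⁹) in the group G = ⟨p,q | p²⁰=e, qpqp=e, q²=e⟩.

⟨p⁹⟩ ⊆ C_G(p⁹) since powers of p⁹ commute with p⁹; so |C_G(p⁹)| ≥ |⟨p⁹⟩| = 20.
By orbit–stabilizer, |C_G(p⁹)| = |G| / |conj. class of p⁹| = 40 / 2 = 20.
The 20 elements commuting with p⁹ are {e, p, p², p³, p⁴, p⁵, p⁶, p⁷, p⁸, p⁹, p¹⁰, p¹¹, p¹², p¹³, p¹⁴, p¹⁵, p¹⁶, p¹⁷, p¹⁸, p¹⁹}.

Answer: {e, p, p², p³, p⁴, p⁵, p⁶, p⁷, p⁸, p⁹, p¹⁰, p¹¹, p¹², p¹³, p¹⁴, p¹⁵, p¹⁶, p¹⁷, p¹⁸, p¹⁹}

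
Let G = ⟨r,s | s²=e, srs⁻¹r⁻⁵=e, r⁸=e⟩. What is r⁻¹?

The order of r is 8 (smallest k with rᵏ = e), so r⁻¹ = r⁷ = r⁷.
Check: r · (r⁷) → r · r⁷ = e, giving e as required.

Answer: r⁷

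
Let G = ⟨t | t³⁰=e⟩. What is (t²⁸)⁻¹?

The order of (t²⁸) is 15 (smallest k with (t²⁸)ᵏ = e), so (t²⁸)⁻¹ = (t²⁸)¹⁴ = t².
Check: (t²⁸) · (t²) → (t²⁸) · t² = e, giving e as required.

Answer: t²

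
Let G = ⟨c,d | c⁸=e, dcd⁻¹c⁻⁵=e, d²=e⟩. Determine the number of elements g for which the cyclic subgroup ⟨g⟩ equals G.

⟨g⟩ = G would require ord(g) = |G| = 16, but the maximum element order in G is 8 < 16. So G is not cyclic and no single element generates it: the count is 0.

Answer: 0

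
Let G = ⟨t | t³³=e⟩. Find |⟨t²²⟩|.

|⟨t²²⟩| equals the order of t²². Compute successive powers until reaching e:
  (t²²)¹ = t²², (t²²)² = t¹¹, (t²²)³ = e.
The smallest positive k with (t²²)ᵏ = e is 3, so |⟨t²²⟩| = 3.

Answer: 3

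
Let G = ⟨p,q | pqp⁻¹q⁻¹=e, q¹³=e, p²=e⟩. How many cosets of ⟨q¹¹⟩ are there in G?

First find ord(q¹¹) by computing successive powers:
  (q¹¹)¹ = q¹¹, (q¹¹)² = q⁹, (q¹¹)³ = q⁷, (q¹¹)⁴ = q⁵, (q¹¹)⁵ = q³, (q¹¹)⁶ = q, (q¹¹)⁷ = q¹², (q¹¹)⁸ = q¹⁰, (q¹¹)⁹ = q⁸, (q¹¹)¹⁰ = q⁶, (q¹¹)¹¹ = q⁴, (q¹¹)¹² = q², (q¹¹)¹³ = e.
So |⟨q¹¹⟩| = ord(q¹¹) = 13. With |G| = 26, by Lagrange [G : ⟨q¹¹⟩] = 26/13 = 2.

Answer: 2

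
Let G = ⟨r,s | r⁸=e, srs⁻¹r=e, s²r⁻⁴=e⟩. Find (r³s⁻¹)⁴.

Compute successive powers of (r³s⁻¹), reducing at each step:
  (r³s⁻¹)²: (r³s⁻¹) · r³ = s⁻¹;   (s⁻¹) · s⁻¹ = r⁴
  (r³s⁻¹)³: (r⁴) · r³ = r⁷;   (r⁷) · s⁻¹ = r³s
  (r³s⁻¹)⁴: (r³s) · r³ = s;   s · s⁻¹ = e

Answer: e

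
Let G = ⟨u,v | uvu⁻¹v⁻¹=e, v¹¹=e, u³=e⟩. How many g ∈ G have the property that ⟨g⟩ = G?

G is cyclic of order 33. An element generates G iff its order is 33, and a cyclic group of order 33 has exactly φ(33) = 20 such elements.

Answer: 20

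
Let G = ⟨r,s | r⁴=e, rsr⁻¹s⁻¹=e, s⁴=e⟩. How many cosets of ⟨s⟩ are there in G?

First find ord(s) by computing successive powers:
  s¹ = s, s² = s², s³ = s³, s⁴ = e.
So |⟨s⟩| = ord(s) = 4. With |G| = 16, by Lagrange [G : ⟨s⟩] = 16/4 = 4.

Answer: 4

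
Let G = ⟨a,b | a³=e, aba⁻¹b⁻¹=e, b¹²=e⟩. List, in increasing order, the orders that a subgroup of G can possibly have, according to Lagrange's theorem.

|G| = 36 = 2² · 3². By Lagrange's theorem the order of any subgroup divides 36; the divisors of 36 are 1, 2, 3, 4, 6, 9, 12, 18, 36.

Answer: 1, 2, 3, 4, 6, 9, 12, 18, 36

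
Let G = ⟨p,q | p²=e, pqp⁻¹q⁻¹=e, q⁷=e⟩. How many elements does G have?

Enumerate words in the generators, reducing via the relations: the distinct elements are
  {e, p, q, pq, q², q³, q⁴, q⁵, q⁶, pq², pq³, pq⁴, pq⁵, pq⁶}.
No further products give new elements, so |G| = 14.

Answer: 14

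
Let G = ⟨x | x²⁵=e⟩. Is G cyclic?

|G| = 25. The element x has order 25 (its powers give 25 distinct elements), so ⟨x⟩ = G and G is cyclic.

Answer: Yes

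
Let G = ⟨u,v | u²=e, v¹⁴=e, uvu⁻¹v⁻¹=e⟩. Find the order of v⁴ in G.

Compute successive powers until reaching e:
  (v⁴)¹ = v⁴, (v⁴)² = v⁸, (v⁴)³ = v¹², (v⁴)⁴ = v², (v⁴)⁵ = v⁶, (v⁴)⁶ = v¹⁰, (v⁴)⁷ = e.
The smallest positive k with (v⁴)ᵏ = e is 7.

Answer: 7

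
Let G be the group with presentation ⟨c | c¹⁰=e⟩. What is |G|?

G is generated by a single element, so G is cyclic. The relator gives c¹⁰ = e and no smaller power is forced to be e, so the 10 powers {c, e, c², c³, c⁴, c⁵, c⁶, c⁷, c⁸, c⁹} are distinct. Hence |G| = 10.

Answer: 10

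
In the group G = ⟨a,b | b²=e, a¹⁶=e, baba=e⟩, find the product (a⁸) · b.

Compute (a⁸) · b by multiplying left to right and reducing via the relations at each step:
  (a⁸) · b = a⁸b

Answer: a⁸b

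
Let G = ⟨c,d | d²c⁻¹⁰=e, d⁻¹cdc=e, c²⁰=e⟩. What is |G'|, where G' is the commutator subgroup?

G' = [G, G] is generated by all commutators. The generator-pair commutators are: [c, d] = c².
The subgroup they normally generate is {e, c², c⁴, c⁶, c⁸, c¹⁰, c¹², c¹⁴, c¹⁶, c¹⁸}, of order 10.
Check: |G/G'| = 40/10 = 4 is the order of the abelianisation.

Answer: 10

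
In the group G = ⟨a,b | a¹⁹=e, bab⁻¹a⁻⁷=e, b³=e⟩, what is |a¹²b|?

Compute successive powers until reaching e:
  (a¹²b)¹ = a¹²b, (a¹²b)² = ab², (a¹²b)³ = e.
The smallest positive k with (a¹²b)ᵏ = e is 3.

Answer: 3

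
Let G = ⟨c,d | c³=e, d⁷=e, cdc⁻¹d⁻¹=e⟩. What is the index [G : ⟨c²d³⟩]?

First find ord(c²d³) by computing successive powers:
  (c²d³)¹ = c²d³, (c²d³)² = cd⁶, (c²d³)³ = d², (c²d³)⁴ = c²d⁵, (c²d³)⁵ = cd, (c²d³)⁶ = d⁴, (c²d³)⁷ = c², (c²d³)⁸ = cd³, (c²d³)⁹ = d⁶, (c²d³)¹⁰ = c²d², (c²d³)¹¹ = cd⁵, (c²d³)¹² = d, (c²d³)¹³ = c²d⁴, (c²d³)¹⁴ = c, (c²d³)¹⁵ = d³, (c²d³)¹⁶ = c²d⁶, (c²d³)¹⁷ = cd², (c²d³)¹⁸ = d⁵, (c²d³)¹⁹ = c²d, (c²d³)²⁰ = cd⁴, (c²d³)²¹ = e.
So |⟨c²d³⟩| = ord(c²d³) = 21. With |G| = 21, by Lagrange [G : ⟨c²d³⟩] = 21/21 = 1.

Answer: 1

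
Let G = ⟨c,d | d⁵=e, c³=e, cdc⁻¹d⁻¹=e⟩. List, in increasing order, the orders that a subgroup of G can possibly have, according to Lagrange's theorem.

|G| = 15 = 3 · 5. By Lagrange's theorem the order of any subgroup divides 15; the divisors of 15 are 1, 3, 5, 15.

Answer: 1, 3, 5, 15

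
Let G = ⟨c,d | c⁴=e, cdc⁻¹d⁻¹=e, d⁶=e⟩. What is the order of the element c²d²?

Compute successive powers until reaching e:
  (c²d²)¹ = c²d², (c²d²)² = d⁴, (c²d²)³ = c², (c²d²)⁴ = d², (c²d²)⁵ = c²d⁴, (c²d²)⁶ = e.
The smallest positive k with (c²d²)ᵏ = e is 6.

Answer: 6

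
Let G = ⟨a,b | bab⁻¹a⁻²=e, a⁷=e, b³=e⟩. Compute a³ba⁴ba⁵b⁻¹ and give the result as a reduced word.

Multiply left to right, reducing at each step:
  (a³) · b = a³b
  (a³b) · a⁴ = a⁴b
  (a⁴b) · b = a⁴b²
  (a⁴b²) · a⁵ = a³b²
  (a³b²) · b⁻¹ = a³b

Answer: a³b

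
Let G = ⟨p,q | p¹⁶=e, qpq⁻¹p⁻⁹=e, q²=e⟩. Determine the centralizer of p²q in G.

⟨p²q⟩ ⊆ C_G(p²q) since powers of p²q commute with p²q; so |C_G(p²q)| ≥ |⟨p²q⟩| = 8.
By orbit–stabilizer, |C_G(p²q)| = |G| / |conj. class of p²q| = 32 / 2 = 16.
The 16 elements commuting with p²q are {e, p², p⁴, p⁶, p⁸, p¹⁰, p¹², p¹⁴, q, p¹⁰q, p²q, p¹²q, p⁴q, p¹⁴q, p⁶q, p⁸q}.

Answer: {e, p², p⁴, p⁶, p⁸, p¹⁰, p¹², p¹⁴, q, p¹⁰q, p²q, p¹²q, p⁴q, p¹⁴q, p⁶q, p⁸q}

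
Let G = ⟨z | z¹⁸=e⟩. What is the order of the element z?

Compute successive powers until reaching e:
  z¹ = z, z² = z², z³ = z³, z⁴ = z⁴, z⁵ = z⁵, z⁶ = z⁶, z⁷ = z⁷, z⁸ = z⁸, z⁹ = z⁹, z¹⁰ = z¹⁰, z¹¹ = z¹¹, z¹² = z¹², z¹³ = z¹³, z¹⁴ = z¹⁴, z¹⁵ = z¹⁵, z¹⁶ = z¹⁶, z¹⁷ = z¹⁷, z¹⁸ = e.
The smallest positive k with zᵏ = e is 18.

Answer: 18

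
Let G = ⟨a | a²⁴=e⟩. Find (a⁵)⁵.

Compute successive powers of (a⁵), reducing at each step:
  (a⁵)²: (a⁵) · a⁵ = a¹⁰
  (a⁵)³: (a¹⁰) · a⁵ = a¹⁵
  (a⁵)⁴: (a¹⁵) · a⁵ = a²⁰
  (a⁵)⁵: (a²⁰) · a⁵ = a

Answer: a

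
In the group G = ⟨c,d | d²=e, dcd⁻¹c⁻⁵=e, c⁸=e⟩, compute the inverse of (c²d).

The order of (c²d) is 4 (smallest k with (c²d)ᵏ = e), so (c²d)⁻¹ = (c²d)³ = c⁶d.
Check: (c²d) · (c⁶d) → (c²d) · c⁶ = d;   d · d = e, giving e as required.

Answer: c⁶d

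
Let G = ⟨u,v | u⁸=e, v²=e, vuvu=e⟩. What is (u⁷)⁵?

Compute successive powers of (u⁷), reducing at each step:
  (u⁷)²: (u⁷) · u⁷ = u⁶
  (u⁷)³: (u⁶) · u⁷ = u⁵
  (u⁷)⁴: (u⁵) · u⁷ = u⁴
  (u⁷)⁵: (u⁴) · u⁷ = u³

Answer: u³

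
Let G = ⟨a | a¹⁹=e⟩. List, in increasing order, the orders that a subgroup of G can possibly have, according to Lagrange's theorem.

|G| = 19 = 19. By Lagrange's theorem the order of any subgroup divides 19; the divisors of 19 are 1, 19.

Answer: 1, 19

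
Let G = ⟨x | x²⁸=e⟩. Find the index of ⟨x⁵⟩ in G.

First find ord(x⁵) by computing successive powers:
  (x⁵)¹ = x⁵, (x⁵)² = x¹⁰, (x⁵)³ = x¹⁵, (x⁵)⁴ = x²⁰, (x⁵)⁵ = x²⁵, (x⁵)⁶ = x², (x⁵)⁷ = x⁷, (x⁵)⁸ = x¹², (x⁵)⁹ = x¹⁷, (x⁵)¹⁰ = x²², (x⁵)¹¹ = x²⁷, (x⁵)¹² = x⁴, (x⁵)¹³ = x⁹, (x⁵)¹⁴ = x¹⁴, (x⁵)¹⁵ = x¹⁹, (x⁵)¹⁶ = x²⁴, (x⁵)¹⁷ = x, (x⁵)¹⁸ = x⁶, (x⁵)¹⁹ = x¹¹, (x⁵)²⁰ = x¹⁶, (x⁵)²¹ = x²¹, (x⁵)²² = x²⁶, (x⁵)²³ = x³, (x⁵)²⁴ = x⁸, (x⁵)²⁵ = x¹³, (x⁵)²⁶ = x¹⁸, (x⁵)²⁷ = x²³, (x⁵)²⁸ = e.
So |⟨x⁵⟩| = ord(x⁵) = 28. With |G| = 28, by Lagrange [G : ⟨x⁵⟩] = 28/28 = 1.

Answer: 1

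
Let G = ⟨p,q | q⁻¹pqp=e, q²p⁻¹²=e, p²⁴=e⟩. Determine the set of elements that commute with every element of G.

An element z ∈ Z(G) iff z commutes with every generator.
For example p¹² is central: (p¹²)·p = p¹³ = p·(p¹²); (p¹²)·q = q⁻¹ = q·(p¹²).
Whereas p ∉ Z(G) since p·q = pq ≠ p¹¹q⁻¹ = q·p.
Checking each of the 48 elements this way gives Z(G) = {e, p¹²}, of order 2.

Answer: {e, p¹²}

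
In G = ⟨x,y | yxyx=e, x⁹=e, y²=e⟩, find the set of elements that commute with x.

⟨x⟩ ⊆ C_G(x) since powers of x commute with x; so |C_G(x)| ≥ |⟨x⟩| = 9.
By orbit–stabilizer, |C_G(x)| = |G| / |conj. class of x| = 18 / 2 = 9.
The 9 elements commuting with x are {e, x, x², x³, x⁴, x⁵, x⁶, x⁷, x⁸}.

Answer: {e, x, x², x³, x⁴, x⁵, x⁶, x⁷, x⁸}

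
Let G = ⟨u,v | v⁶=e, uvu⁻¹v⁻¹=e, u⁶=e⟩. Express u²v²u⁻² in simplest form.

Multiply left to right, reducing at each step:
  (u²) · v² = u²v²
  (u²v²) · u⁻² = v²

Answer: v²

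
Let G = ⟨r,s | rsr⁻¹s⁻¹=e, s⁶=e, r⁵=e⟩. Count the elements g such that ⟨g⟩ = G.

G is cyclic of order 30. An element generates G iff its order is 30, and a cyclic group of order 30 has exactly φ(30) = 8 such elements.

Answer: 8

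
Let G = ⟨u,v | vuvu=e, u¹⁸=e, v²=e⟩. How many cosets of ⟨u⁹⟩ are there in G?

First find ord(u⁹) by computing successive powers:
  (u⁹)¹ = u⁹, (u⁹)² = e.
So |⟨u⁹⟩| = ord(u⁹) = 2. With |G| = 36, by Lagrange [G : ⟨u⁹⟩] = 36/2 = 18.

Answer: 18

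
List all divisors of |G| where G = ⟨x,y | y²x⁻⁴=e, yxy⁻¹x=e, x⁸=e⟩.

|G| = 16 = 2⁴. By Lagrange's theorem the order of any subgroup divides 16; the divisors of 16 are 1, 2, 4, 8, 16.

Answer: 1, 2, 4, 8, 16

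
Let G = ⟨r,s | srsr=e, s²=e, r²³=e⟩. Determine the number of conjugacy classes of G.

The conjugacy classes (representative and size) are:
  [e] (size 1), [r] (size 2), [r²¹] (size 2), [r²⁰] (size 2), [r⁴] (size 2), [r¹⁸] (size 2), [r⁶] (size 2), [r¹⁶] (size 2), [r⁸] (size 2), [r⁹] (size 2), [r¹⁰] (size 2), [r¹²] (size 2), [r¹⁸s] (size 23).
Class equation: 1 + 2 + 2 + 2 + 2 + 2 + 2 + 2 + 2 + 2 + 2 + 2 + 23 = 46 = |G|. So G has 13 conjugacy classes.

Answer: 13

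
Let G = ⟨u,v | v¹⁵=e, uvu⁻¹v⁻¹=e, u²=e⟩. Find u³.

Compute successive powers of u, reducing at each step:
  u²: u · u = e
  u³: e · u = u

Answer: u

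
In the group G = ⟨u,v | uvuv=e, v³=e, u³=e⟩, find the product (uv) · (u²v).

Compute (uv) · (u²v) by multiplying left to right and reducing via the relations at each step:
  (uv) · u² = v²u
  (v²u) · v = vu²

Answer: vu²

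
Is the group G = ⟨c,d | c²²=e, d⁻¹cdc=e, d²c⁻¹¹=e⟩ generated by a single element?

Every cyclic group is abelian. But c·d = cd while d·c = c¹⁰d⁻¹, so c·d ≠ d·c and G is not abelian. Hence G is not cyclic.

Answer: No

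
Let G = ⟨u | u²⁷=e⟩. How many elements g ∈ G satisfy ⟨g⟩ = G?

G is cyclic of order 27. An element generates G iff its order is 27, and a cyclic group of order 27 has exactly φ(27) = 18 such elements.

Answer: 18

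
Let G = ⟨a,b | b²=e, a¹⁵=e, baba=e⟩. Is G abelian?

a·b = ab but b·a = a¹⁴b, so a·b ≠ b·a and G is not abelian.

Answer: No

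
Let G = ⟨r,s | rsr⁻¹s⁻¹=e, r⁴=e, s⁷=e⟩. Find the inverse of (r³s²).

The order of (r³s²) is 28 (smallest k with (r³s²)ᵏ = e), so (r³s²)⁻¹ = (r³s²)²⁷ = rs⁵.
Check: (r³s²) · (rs⁵) → (r³s²) · r = s²;   (s²) · s⁵ = e, giving e as required.

Answer: rs⁵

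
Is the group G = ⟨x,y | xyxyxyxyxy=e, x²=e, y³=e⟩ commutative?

x·y = xy but y·x = yx, so x·y ≠ y·x and G is not abelian.

Answer: No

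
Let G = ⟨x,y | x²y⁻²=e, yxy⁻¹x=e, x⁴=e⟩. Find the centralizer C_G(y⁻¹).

⟨y⁻¹⟩ ⊆ C_G(y⁻¹) since powers of y⁻¹ commute with y⁻¹; so |C_G(y⁻¹)| ≥ |⟨y⁻¹⟩| = 4.
By orbit–stabilizer, |C_G(y⁻¹)| = |G| / |conj. class of y⁻¹| = 8 / 2 = 4.
The 4 elements commuting with y⁻¹ are {e, x², y, y⁻¹}.

Answer: {e, x², y, y⁻¹}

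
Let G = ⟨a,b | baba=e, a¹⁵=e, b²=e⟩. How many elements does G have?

Enumerate words in the generators, reducing via the relations: the distinct elements are
  {a, b, e, ab, a², a³, a⁴, a⁵, a⁶, a⁷, a⁸, a⁹, a²b, a³b, a¹², a¹³, a¹¹, a¹⁰, a¹⁴, a⁴b, a⁵b, a⁶b, a⁷b, a⁸b, a⁹b, a¹²b, a¹³b, a¹¹b, a¹⁰b, a¹⁴b}.
No further products give new elements, so |G| = 30.

Answer: 30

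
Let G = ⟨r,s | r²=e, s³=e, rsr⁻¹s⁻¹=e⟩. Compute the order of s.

Compute successive powers until reaching e:
  s¹ = s, s² = s², s³ = e.
The smallest positive k with sᵏ = e is 3.

Answer: 3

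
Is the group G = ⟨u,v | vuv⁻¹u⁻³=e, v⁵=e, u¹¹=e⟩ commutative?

u·v = uv but v·u = u³v, so u·v ≠ v·u and G is not abelian.

Answer: No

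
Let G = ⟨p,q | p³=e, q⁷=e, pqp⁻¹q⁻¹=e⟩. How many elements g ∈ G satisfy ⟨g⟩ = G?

G is cyclic of order 21. An element generates G iff its order is 21, and a cyclic group of order 21 has exactly φ(21) = 12 such elements.

Answer: 12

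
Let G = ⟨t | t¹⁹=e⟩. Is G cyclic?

|G| = 19. The element t has order 19 (its powers give 19 distinct elements), so ⟨t⟩ = G and G is cyclic.

Answer: Yes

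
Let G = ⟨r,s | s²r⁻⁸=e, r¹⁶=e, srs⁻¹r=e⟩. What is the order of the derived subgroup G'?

G' = [G, G] is generated by all commutators. The generator-pair commutators are: [r, s] = r².
The subgroup they normally generate is {e, r², r⁴, r⁶, r⁸, r¹⁰, r¹², r¹⁴}, of order 8.
Check: |G/G'| = 32/8 = 4 is the order of the abelianisation.

Answer: 8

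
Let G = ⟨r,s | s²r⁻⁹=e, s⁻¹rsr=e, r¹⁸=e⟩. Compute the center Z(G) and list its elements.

An element z ∈ Z(G) iff z commutes with every generator.
For example r⁹ is central: (r⁹)·r = r¹⁰ = r·(r⁹); (r⁹)·s = s⁻¹ = s·(r⁹).
Whereas r ∉ Z(G) since r·s = rs ≠ r⁸s⁻¹ = s·r.
Checking each of the 36 elements this way gives Z(G) = {e, r⁹}, of order 2.

Answer: {e, r⁹}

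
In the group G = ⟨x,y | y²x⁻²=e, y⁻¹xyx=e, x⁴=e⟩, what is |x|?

Compute successive powers until reaching e:
  x¹ = x, x² = x², x³ = x³, x⁴ = e.
The smallest positive k with xᵏ = e is 4.

Answer: 4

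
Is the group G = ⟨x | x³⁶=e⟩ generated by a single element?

|G| = 36. The element x has order 36 (its powers give 36 distinct elements), so ⟨x⟩ = G and G is cyclic.

Answer: Yes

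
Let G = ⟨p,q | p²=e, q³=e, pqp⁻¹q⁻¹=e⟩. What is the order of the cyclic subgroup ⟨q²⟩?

|⟨q²⟩| equals the order of q². Compute successive powers until reaching e:
  (q²)¹ = q², (q²)² = q, (q²)³ = e.
The smallest positive k with (q²)ᵏ = e is 3, so |⟨q²⟩| = 3.

Answer: 3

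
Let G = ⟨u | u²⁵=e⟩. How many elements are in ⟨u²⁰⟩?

|⟨u²⁰⟩| equals the order of u²⁰. Compute successive powers until reaching e:
  (u²⁰)¹ = u²⁰, (u²⁰)² = u¹⁵, (u²⁰)³ = u¹⁰, (u²⁰)⁴ = u⁵, (u²⁰)⁵ = e.
The smallest positive k with (u²⁰)ᵏ = e is 5, so |⟨u²⁰⟩| = 5.

Answer: 5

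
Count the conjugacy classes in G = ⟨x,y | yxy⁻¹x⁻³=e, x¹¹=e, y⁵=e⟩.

The conjugacy classes (representative and size) are:
  [e] (size 1), [x³] (size 5), [x⁶] (size 5), [x⁷y] (size 11), [x⁹y²] (size 11), [x⁷y³] (size 11), [x⁷y⁴] (size 11).
Class equation: 1 + 5 + 5 + 11 + 11 + 11 + 11 = 55 = |G|. So G has 7 conjugacy classes.

Answer: 7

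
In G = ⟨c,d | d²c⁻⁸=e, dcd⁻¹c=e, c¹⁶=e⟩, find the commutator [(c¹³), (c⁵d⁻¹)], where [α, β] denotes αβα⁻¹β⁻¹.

[(c¹³), (c⁵d⁻¹)] = (c¹³)·(c⁵d⁻¹)·(c¹³)⁻¹·(c⁵d⁻¹)⁻¹.
  (c¹³) · (c⁵d⁻¹) = c²d⁻¹
  (c²d⁻¹) · (c³) = c⁷d
  (c⁷d) · (c⁵d) = c¹⁰

Answer: c¹⁰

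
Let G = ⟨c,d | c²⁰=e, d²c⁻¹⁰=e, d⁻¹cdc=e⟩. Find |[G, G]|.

G' = [G, G] is generated by all commutators. The generator-pair commutators are: [c, d] = c².
The subgroup they normally generate is {e, c², c⁴, c⁶, c⁸, c¹⁰, c¹², c¹⁴, c¹⁶, c¹⁸}, of order 10.
Check: |G/G'| = 40/10 = 4 is the order of the abelianisation.

Answer: 10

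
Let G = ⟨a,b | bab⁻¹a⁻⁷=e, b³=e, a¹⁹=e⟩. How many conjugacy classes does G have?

The conjugacy classes (representative and size) are:
  [e] (size 1), [a¹¹] (size 3), [a¹⁴] (size 3), [a⁶] (size 3), [a¹⁷] (size 3), [a¹²] (size 3), [a¹⁰] (size 3), [a²b] (size 19), [a¹⁸b²] (size 19).
Class equation: 1 + 3 + 3 + 3 + 3 + 3 + 3 + 19 + 19 = 57 = |G|. So G has 9 conjugacy classes.

Answer: 9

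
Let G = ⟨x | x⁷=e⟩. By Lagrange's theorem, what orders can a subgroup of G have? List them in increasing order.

|G| = 7 = 7. By Lagrange's theorem the order of any subgroup divides 7; the divisors of 7 are 1, 7.

Answer: 1, 7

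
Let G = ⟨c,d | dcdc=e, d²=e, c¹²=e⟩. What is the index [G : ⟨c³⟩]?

First find ord(c³) by computing successive powers:
  (c³)¹ = c³, (c³)² = c⁶, (c³)³ = c⁹, (c³)⁴ = e.
So |⟨c³⟩| = ord(c³) = 4. With |G| = 24, by Lagrange [G : ⟨c³⟩] = 24/4 = 6.

Answer: 6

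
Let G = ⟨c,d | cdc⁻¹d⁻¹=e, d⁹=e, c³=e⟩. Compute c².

Compute successive powers of c, reducing at each step:
  c²: c · c = c²

Answer: c²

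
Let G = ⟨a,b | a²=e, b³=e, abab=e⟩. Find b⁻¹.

The order of b is 3 (smallest k with bᵏ = e), so b⁻¹ = b² = b².
Check: b · (b²) → b · b² = e, giving e as required.

Answer: b²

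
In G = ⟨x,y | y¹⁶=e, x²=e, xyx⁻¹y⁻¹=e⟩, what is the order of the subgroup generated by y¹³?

|⟨y¹³⟩| equals the order of y¹³. Compute successive powers until reaching e:
  (y¹³)¹ = y¹³, (y¹³)² = y¹⁰, (y¹³)³ = y⁷, (y¹³)⁴ = y⁴, (y¹³)⁵ = y, (y¹³)⁶ = y¹⁴, (y¹³)⁷ = y¹¹, (y¹³)⁸ = y⁸, (y¹³)⁹ = y⁵, (y¹³)¹⁰ = y², (y¹³)¹¹ = y¹⁵, (y¹³)¹² = y¹², (y¹³)¹³ = y⁹, (y¹³)¹⁴ = y⁶, (y¹³)¹⁵ = y³, (y¹³)¹⁶ = e.
The smallest positive k with (y¹³)ᵏ = e is 16, so |⟨y¹³⟩| = 16.

Answer: 16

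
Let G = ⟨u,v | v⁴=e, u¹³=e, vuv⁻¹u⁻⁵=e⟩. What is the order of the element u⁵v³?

Compute successive powers until reaching e:
  (u⁵v³)¹ = u⁵v³, (u⁵v³)² = u⁶v², (u⁵v³)³ = uv, (u⁵v³)⁴ = e.
The smallest positive k with (u⁵v³)ᵏ = e is 4.

Answer: 4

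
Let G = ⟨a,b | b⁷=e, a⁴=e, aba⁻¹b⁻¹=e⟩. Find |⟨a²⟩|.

|⟨a²⟩| equals the order of a². Compute successive powers until reaching e:
  (a²)¹ = a², (a²)² = e.
The smallest positive k with (a²)ᵏ = e is 2, so |⟨a²⟩| = 2.

Answer: 2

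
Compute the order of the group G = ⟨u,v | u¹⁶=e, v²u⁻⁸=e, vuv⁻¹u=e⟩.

Enumerate words in the generators, reducing via the relations: the distinct elements are
  {e, u, v, uv, u², u³, u⁴, u⁵, u⁶, u⁷, u⁸, u⁹, u²v, u³v, u¹², u¹³, u¹¹, u¹⁰, u¹⁴, u¹⁵, u⁴v, u⁵v, u⁶v, u⁷v, v⁻¹, uv⁻¹, u²v⁻¹, u³v⁻¹, u⁴v⁻¹, u⁵v⁻¹, u⁶v⁻¹, u⁷v⁻¹}.
No further products give new elements, so |G| = 32.

Answer: 32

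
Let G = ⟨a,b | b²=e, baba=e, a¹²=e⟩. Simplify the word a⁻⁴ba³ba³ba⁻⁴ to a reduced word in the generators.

Multiply left to right, reducing at each step:
  (a⁸) · b = a⁸b
  (a⁸b) · a³ = a⁵b
  (a⁵b) · b = a⁵
  (a⁵) · a³ = a⁸
  (a⁸) · b = a⁸b
  (a⁸b) · a⁻⁴ = b

Answer: b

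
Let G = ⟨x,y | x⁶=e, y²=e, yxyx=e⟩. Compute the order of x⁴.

Compute successive powers until reaching e:
  (x⁴)¹ = x⁴, (x⁴)² = x², (x⁴)³ = e.
The smallest positive k with (x⁴)ᵏ = e is 3.

Answer: 3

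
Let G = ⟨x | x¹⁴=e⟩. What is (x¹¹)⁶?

Compute successive powers of (x¹¹), reducing at each step:
  (x¹¹)²: (x¹¹) · x¹¹ = x⁸
  (x¹¹)³: (x⁸) · x¹¹ = x⁵
  (x¹¹)⁴: (x⁵) · x¹¹ = x²
  (x¹¹)⁵: (x²) · x¹¹ = x¹³
  (x¹¹)⁶: (x¹³) · x¹¹ = x¹⁰

Answer: x¹⁰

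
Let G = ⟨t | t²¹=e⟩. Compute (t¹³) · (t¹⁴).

Compute (t¹³) · (t¹⁴) by multiplying left to right and reducing via the relations at each step:
  (t¹³) · t¹⁴ = t⁶

Answer: t⁶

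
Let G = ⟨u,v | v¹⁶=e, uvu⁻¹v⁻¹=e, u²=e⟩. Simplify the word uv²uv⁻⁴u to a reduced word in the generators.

Multiply left to right, reducing at each step:
  u · v² = uv²
  (uv²) · u = v²
  (v²) · v⁻⁴ = v¹⁴
  (v¹⁴) · u = uv¹⁴

Answer: uv¹⁴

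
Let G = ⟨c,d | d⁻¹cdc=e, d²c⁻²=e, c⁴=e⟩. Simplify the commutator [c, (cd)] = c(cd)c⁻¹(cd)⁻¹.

[c, (cd)] = c·(cd)·c⁻¹·(cd)⁻¹.
  c · (cd) = d⁻¹
  (d⁻¹) · (c³) = cd⁻¹
  (cd⁻¹) · (cd⁻¹) = c²

Answer: c²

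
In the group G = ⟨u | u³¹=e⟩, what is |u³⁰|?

Compute successive powers until reaching e:
  (u³⁰)¹ = u³⁰, (u³⁰)² = u²⁹, (u³⁰)³ = u²⁸, (u³⁰)⁴ = u²⁷, (u³⁰)⁵ = u²⁶, (u³⁰)⁶ = u²⁵, (u³⁰)⁷ = u²⁴, (u³⁰)⁸ = u²³, (u³⁰)⁹ = u²², (u³⁰)¹⁰ = u²¹, (u³⁰)¹¹ = u²⁰, (u³⁰)¹² = u¹⁹, (u³⁰)¹³ = u¹⁸, (u³⁰)¹⁴ = u¹⁷, (u³⁰)¹⁵ = u¹⁶, (u³⁰)¹⁶ = u¹⁵, (u³⁰)¹⁷ = u¹⁴, (u³⁰)¹⁸ = u¹³, (u³⁰)¹⁹ = u¹², (u³⁰)²⁰ = u¹¹, (u³⁰)²¹ = u¹⁰, (u³⁰)²² = u⁹, (u³⁰)²³ = u⁸, (u³⁰)²⁴ = u⁷, (u³⁰)²⁵ = u⁶, (u³⁰)²⁶ = u⁵, (u³⁰)²⁷ = u⁴, (u³⁰)²⁸ = u³, (u³⁰)²⁹ = u², (u³⁰)³⁰ = u, (u³⁰)³¹ = e.
The smallest positive k with (u³⁰)ᵏ = e is 31.

Answer: 31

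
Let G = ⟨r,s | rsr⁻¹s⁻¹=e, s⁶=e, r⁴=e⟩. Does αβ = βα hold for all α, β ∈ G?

Each pair of generators commutes: r·s = rs = s·r. Since the generators pairwise commute, every element of G commutes with every other, so G is abelian.

Answer: Yes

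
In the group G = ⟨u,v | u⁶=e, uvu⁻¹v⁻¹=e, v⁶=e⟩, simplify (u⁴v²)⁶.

Compute successive powers of (u⁴v²), reducing at each step:
  (u⁴v²)²: (u⁴v²) · u⁴ = u²v²;   (u²v²) · v² = u²v⁴
  (u⁴v²)³: (u²v⁴) · u⁴ = v⁴;   (v⁴) · v² = e
  (u⁴v²)⁴: e · u⁴ = u⁴;   (u⁴) · v² = u⁴v²
  (u⁴v²)⁵: (u⁴v²) · u⁴ = u²v²;   (u²v²) · v² = u²v⁴
  (u⁴v²)⁶: (u²v⁴) · u⁴ = v⁴;   (v⁴) · v² = e

Answer: e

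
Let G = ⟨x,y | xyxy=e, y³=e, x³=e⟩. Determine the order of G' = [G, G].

G' = [G, G] is generated by all commutators. The generator-pair commutators are: [x, y] = xy²x.
The subgroup they normally generate is {e, xy, x²y², xy²x}, of order 4.
Check: |G/G'| = 12/4 = 3 is the order of the abelianisation.

Answer: 4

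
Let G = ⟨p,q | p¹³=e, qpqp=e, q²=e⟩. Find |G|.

Enumerate words in the generators, reducing via the relations: the distinct elements are
  {e, p, q, pq, p², p³, p⁴, p⁵, p⁶, p⁷, p⁸, p⁹, p²q, p³q, p¹², p¹¹, p¹⁰, p⁴q, p⁵q, p⁶q, p⁷q, p⁸q, p⁹q, p¹²q, p¹¹q, p¹⁰q}.
No further products give new elements, so |G| = 26.

Answer: 26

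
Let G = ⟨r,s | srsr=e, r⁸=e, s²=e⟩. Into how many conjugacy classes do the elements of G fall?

The conjugacy classes (representative and size) are:
  [e] (size 1), [r] (size 2), [r⁶] (size 2), [r³] (size 2), [r⁴] (size 1), [s] (size 4), [r⁵s] (size 4).
Class equation: 1 + 2 + 2 + 2 + 1 + 4 + 4 = 16 = |G|. So G has 7 conjugacy classes.

Answer: 7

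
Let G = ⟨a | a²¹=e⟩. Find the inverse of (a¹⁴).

The order of (a¹⁴) is 3 (smallest k with (a¹⁴)ᵏ = e), so (a¹⁴)⁻¹ = (a¹⁴)² = a⁷.
Check: (a¹⁴) · (a⁷) → (a¹⁴) · a⁷ = e, giving e as required.

Answer: a⁷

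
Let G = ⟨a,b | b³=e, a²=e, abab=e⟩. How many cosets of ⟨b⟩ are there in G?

First find ord(b) by computing successive powers:
  b¹ = b, b² = b², b³ = e.
So |⟨b⟩| = ord(b) = 3. With |G| = 6, by Lagrange [G : ⟨b⟩] = 6/3 = 2.

Answer: 2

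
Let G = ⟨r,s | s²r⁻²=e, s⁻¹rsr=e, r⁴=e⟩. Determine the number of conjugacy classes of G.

The conjugacy classes (representative and size) are:
  [e] (size 1), [r³] (size 2), [r²] (size 1), [s⁻¹] (size 2), [rs⁻¹] (size 2).
Class equation: 1 + 2 + 1 + 2 + 2 = 8 = |G|. So G has 5 conjugacy classes.

Answer: 5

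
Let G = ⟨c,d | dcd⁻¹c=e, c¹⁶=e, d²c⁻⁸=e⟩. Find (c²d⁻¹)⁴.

Compute successive powers of (c²d⁻¹), reducing at each step:
  (c²d⁻¹)²: (c²d⁻¹) · c² = d⁻¹;   (d⁻¹) · d⁻¹ = c⁸
  (c²d⁻¹)³: (c⁸) · c² = c¹⁰;   (c¹⁰) · d⁻¹ = c²d
  (c²d⁻¹)⁴: (c²d) · c² = d;   d · d⁻¹ = e

Answer: e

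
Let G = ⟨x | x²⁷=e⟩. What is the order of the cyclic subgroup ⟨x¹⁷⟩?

|⟨x¹⁷⟩| equals the order of x¹⁷. Compute successive powers until reaching e:
  (x¹⁷)¹ = x¹⁷, (x¹⁷)² = x⁷, (x¹⁷)³ = x²⁴, (x¹⁷)⁴ = x¹⁴, (x¹⁷)⁵ = x⁴, (x¹⁷)⁶ = x²¹, (x¹⁷)⁷ = x¹¹, (x¹⁷)⁸ = x, (x¹⁷)⁹ = x¹⁸, (x¹⁷)¹⁰ = x⁸, (x¹⁷)¹¹ = x²⁵, (x¹⁷)¹² = x¹⁵, (x¹⁷)¹³ = x⁵, (x¹⁷)¹⁴ = x²², (x¹⁷)¹⁵ = x¹², (x¹⁷)¹⁶ = x², (x¹⁷)¹⁷ = x¹⁹, (x¹⁷)¹⁸ = x⁹, (x¹⁷)¹⁹ = x²⁶, (x¹⁷)²⁰ = x¹⁶, (x¹⁷)²¹ = x⁶, (x¹⁷)²² = x²³, (x¹⁷)²³ = x¹³, (x¹⁷)²⁴ = x³, (x¹⁷)²⁵ = x²⁰, (x¹⁷)²⁶ = x¹⁰, (x¹⁷)²⁷ = e.
The smallest positive k with (x¹⁷)ᵏ = e is 27, so |⟨x¹⁷⟩| = 27.

Answer: 27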